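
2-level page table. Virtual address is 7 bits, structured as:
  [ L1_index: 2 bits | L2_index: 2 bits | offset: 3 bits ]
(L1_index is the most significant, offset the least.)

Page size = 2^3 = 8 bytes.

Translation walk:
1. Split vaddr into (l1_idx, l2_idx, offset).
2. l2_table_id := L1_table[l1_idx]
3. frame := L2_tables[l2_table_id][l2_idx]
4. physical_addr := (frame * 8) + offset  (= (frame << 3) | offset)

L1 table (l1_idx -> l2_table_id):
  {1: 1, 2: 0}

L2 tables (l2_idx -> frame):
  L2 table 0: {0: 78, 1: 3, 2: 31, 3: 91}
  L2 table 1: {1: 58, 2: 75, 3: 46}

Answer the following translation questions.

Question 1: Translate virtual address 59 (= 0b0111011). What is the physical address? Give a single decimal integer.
Answer: 371

Derivation:
vaddr = 59 = 0b0111011
Split: l1_idx=1, l2_idx=3, offset=3
L1[1] = 1
L2[1][3] = 46
paddr = 46 * 8 + 3 = 371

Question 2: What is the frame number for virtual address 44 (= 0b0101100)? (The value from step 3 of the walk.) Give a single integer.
vaddr = 44: l1_idx=1, l2_idx=1
L1[1] = 1; L2[1][1] = 58

Answer: 58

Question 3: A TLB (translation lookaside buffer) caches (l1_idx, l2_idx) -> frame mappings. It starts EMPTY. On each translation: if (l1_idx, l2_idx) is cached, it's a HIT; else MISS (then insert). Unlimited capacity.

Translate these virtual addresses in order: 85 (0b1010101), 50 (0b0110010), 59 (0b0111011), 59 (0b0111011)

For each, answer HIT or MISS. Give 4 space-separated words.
vaddr=85: (2,2) not in TLB -> MISS, insert
vaddr=50: (1,2) not in TLB -> MISS, insert
vaddr=59: (1,3) not in TLB -> MISS, insert
vaddr=59: (1,3) in TLB -> HIT

Answer: MISS MISS MISS HIT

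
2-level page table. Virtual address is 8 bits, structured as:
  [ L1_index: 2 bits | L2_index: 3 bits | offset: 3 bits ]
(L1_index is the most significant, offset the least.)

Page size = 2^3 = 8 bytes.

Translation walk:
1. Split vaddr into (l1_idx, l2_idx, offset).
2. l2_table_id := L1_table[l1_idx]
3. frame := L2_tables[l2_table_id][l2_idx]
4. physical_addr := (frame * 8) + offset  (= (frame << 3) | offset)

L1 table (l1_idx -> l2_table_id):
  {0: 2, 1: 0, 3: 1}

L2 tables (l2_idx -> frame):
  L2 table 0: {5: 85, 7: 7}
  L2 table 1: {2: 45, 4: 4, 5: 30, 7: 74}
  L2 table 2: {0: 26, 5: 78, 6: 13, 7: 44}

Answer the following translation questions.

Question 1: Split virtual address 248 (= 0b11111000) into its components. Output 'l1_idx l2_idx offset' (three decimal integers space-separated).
Answer: 3 7 0

Derivation:
vaddr = 248 = 0b11111000
  top 2 bits -> l1_idx = 3
  next 3 bits -> l2_idx = 7
  bottom 3 bits -> offset = 0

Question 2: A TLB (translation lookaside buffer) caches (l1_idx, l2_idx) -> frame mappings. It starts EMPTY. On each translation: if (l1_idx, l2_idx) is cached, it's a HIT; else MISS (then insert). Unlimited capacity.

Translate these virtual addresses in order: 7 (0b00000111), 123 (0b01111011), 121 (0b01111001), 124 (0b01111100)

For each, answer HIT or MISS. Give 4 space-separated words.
vaddr=7: (0,0) not in TLB -> MISS, insert
vaddr=123: (1,7) not in TLB -> MISS, insert
vaddr=121: (1,7) in TLB -> HIT
vaddr=124: (1,7) in TLB -> HIT

Answer: MISS MISS HIT HIT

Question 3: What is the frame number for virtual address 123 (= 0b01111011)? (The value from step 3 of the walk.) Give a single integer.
Answer: 7

Derivation:
vaddr = 123: l1_idx=1, l2_idx=7
L1[1] = 0; L2[0][7] = 7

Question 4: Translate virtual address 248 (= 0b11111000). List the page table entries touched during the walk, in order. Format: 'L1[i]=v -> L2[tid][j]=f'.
Answer: L1[3]=1 -> L2[1][7]=74

Derivation:
vaddr = 248 = 0b11111000
Split: l1_idx=3, l2_idx=7, offset=0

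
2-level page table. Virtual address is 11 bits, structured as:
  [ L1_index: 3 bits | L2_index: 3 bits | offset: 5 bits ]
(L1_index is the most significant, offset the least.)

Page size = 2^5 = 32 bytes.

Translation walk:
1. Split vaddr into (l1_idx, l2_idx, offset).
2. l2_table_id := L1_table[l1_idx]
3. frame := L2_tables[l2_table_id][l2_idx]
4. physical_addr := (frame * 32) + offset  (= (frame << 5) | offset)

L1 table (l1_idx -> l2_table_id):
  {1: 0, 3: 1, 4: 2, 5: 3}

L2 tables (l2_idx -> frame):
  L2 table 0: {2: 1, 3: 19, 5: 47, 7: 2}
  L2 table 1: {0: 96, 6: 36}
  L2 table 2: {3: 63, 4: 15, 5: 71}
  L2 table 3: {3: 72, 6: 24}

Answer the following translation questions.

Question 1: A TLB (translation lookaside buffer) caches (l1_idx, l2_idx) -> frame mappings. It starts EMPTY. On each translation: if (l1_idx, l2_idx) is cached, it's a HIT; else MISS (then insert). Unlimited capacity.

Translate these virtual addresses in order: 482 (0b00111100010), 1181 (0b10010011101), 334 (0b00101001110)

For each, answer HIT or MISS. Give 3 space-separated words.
Answer: MISS MISS MISS

Derivation:
vaddr=482: (1,7) not in TLB -> MISS, insert
vaddr=1181: (4,4) not in TLB -> MISS, insert
vaddr=334: (1,2) not in TLB -> MISS, insert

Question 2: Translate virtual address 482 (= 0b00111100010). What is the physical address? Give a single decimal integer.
vaddr = 482 = 0b00111100010
Split: l1_idx=1, l2_idx=7, offset=2
L1[1] = 0
L2[0][7] = 2
paddr = 2 * 32 + 2 = 66

Answer: 66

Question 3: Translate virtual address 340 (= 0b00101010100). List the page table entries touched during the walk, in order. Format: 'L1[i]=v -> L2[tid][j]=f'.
Answer: L1[1]=0 -> L2[0][2]=1

Derivation:
vaddr = 340 = 0b00101010100
Split: l1_idx=1, l2_idx=2, offset=20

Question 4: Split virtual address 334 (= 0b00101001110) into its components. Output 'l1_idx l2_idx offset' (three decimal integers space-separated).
vaddr = 334 = 0b00101001110
  top 3 bits -> l1_idx = 1
  next 3 bits -> l2_idx = 2
  bottom 5 bits -> offset = 14

Answer: 1 2 14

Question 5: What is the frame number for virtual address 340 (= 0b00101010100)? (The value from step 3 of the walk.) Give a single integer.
vaddr = 340: l1_idx=1, l2_idx=2
L1[1] = 0; L2[0][2] = 1

Answer: 1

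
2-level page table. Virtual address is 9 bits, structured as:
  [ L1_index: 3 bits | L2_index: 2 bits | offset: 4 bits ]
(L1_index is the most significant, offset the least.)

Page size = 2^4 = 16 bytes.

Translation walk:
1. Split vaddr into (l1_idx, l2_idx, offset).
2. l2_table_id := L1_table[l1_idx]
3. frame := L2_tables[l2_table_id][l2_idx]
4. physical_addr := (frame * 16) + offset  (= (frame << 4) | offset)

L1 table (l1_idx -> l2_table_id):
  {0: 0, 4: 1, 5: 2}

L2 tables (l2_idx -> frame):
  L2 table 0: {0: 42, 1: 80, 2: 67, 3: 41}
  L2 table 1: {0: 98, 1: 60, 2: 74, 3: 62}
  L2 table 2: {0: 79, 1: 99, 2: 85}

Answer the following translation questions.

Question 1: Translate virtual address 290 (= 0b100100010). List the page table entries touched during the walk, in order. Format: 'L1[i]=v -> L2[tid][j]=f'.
vaddr = 290 = 0b100100010
Split: l1_idx=4, l2_idx=2, offset=2

Answer: L1[4]=1 -> L2[1][2]=74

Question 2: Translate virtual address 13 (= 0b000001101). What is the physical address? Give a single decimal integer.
vaddr = 13 = 0b000001101
Split: l1_idx=0, l2_idx=0, offset=13
L1[0] = 0
L2[0][0] = 42
paddr = 42 * 16 + 13 = 685

Answer: 685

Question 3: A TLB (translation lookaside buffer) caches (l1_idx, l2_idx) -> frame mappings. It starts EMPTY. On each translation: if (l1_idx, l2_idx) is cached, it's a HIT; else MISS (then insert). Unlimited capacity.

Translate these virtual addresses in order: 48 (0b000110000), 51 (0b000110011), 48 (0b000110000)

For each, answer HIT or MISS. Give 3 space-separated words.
vaddr=48: (0,3) not in TLB -> MISS, insert
vaddr=51: (0,3) in TLB -> HIT
vaddr=48: (0,3) in TLB -> HIT

Answer: MISS HIT HIT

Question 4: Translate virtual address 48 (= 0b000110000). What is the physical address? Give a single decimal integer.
Answer: 656

Derivation:
vaddr = 48 = 0b000110000
Split: l1_idx=0, l2_idx=3, offset=0
L1[0] = 0
L2[0][3] = 41
paddr = 41 * 16 + 0 = 656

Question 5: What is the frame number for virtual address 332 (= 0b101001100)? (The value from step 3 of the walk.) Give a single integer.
vaddr = 332: l1_idx=5, l2_idx=0
L1[5] = 2; L2[2][0] = 79

Answer: 79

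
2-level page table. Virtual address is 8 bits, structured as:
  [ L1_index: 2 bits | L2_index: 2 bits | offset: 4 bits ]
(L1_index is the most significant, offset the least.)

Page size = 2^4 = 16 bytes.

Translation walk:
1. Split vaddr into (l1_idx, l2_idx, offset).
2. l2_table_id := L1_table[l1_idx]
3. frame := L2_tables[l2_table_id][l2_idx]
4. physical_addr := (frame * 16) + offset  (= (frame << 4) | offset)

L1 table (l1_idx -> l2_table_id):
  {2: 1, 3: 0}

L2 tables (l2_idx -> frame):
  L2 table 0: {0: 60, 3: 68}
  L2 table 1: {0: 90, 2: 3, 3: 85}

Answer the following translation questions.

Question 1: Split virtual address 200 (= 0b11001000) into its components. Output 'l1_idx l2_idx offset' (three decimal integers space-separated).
Answer: 3 0 8

Derivation:
vaddr = 200 = 0b11001000
  top 2 bits -> l1_idx = 3
  next 2 bits -> l2_idx = 0
  bottom 4 bits -> offset = 8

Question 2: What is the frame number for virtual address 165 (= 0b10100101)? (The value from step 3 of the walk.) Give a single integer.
vaddr = 165: l1_idx=2, l2_idx=2
L1[2] = 1; L2[1][2] = 3

Answer: 3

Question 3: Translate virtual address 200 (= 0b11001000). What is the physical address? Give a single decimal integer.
Answer: 968

Derivation:
vaddr = 200 = 0b11001000
Split: l1_idx=3, l2_idx=0, offset=8
L1[3] = 0
L2[0][0] = 60
paddr = 60 * 16 + 8 = 968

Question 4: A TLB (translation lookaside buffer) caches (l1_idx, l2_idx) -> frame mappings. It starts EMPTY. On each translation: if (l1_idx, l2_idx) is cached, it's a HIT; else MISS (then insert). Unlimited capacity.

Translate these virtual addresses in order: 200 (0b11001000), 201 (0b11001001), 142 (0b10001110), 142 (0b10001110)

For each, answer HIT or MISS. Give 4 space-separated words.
Answer: MISS HIT MISS HIT

Derivation:
vaddr=200: (3,0) not in TLB -> MISS, insert
vaddr=201: (3,0) in TLB -> HIT
vaddr=142: (2,0) not in TLB -> MISS, insert
vaddr=142: (2,0) in TLB -> HIT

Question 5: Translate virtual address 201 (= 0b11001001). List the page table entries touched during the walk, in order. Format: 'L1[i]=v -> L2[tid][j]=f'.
vaddr = 201 = 0b11001001
Split: l1_idx=3, l2_idx=0, offset=9

Answer: L1[3]=0 -> L2[0][0]=60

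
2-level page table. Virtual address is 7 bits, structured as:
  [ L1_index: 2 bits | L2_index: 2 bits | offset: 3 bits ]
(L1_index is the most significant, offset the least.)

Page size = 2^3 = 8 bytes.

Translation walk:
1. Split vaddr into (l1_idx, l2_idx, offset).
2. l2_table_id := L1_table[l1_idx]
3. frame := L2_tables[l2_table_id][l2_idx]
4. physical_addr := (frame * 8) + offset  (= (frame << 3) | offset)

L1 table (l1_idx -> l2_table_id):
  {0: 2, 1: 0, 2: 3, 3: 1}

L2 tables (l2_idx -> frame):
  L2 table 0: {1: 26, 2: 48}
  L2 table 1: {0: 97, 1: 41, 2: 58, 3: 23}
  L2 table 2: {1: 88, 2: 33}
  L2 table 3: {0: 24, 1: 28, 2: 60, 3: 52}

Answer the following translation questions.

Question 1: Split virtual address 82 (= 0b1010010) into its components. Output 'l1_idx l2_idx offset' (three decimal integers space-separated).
vaddr = 82 = 0b1010010
  top 2 bits -> l1_idx = 2
  next 2 bits -> l2_idx = 2
  bottom 3 bits -> offset = 2

Answer: 2 2 2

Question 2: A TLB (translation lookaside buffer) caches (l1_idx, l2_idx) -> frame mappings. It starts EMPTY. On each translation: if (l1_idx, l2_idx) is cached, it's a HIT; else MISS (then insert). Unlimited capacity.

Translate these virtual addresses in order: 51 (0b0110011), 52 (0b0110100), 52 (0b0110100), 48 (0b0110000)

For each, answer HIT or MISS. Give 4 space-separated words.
vaddr=51: (1,2) not in TLB -> MISS, insert
vaddr=52: (1,2) in TLB -> HIT
vaddr=52: (1,2) in TLB -> HIT
vaddr=48: (1,2) in TLB -> HIT

Answer: MISS HIT HIT HIT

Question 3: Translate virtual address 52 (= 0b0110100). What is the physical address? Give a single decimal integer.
Answer: 388

Derivation:
vaddr = 52 = 0b0110100
Split: l1_idx=1, l2_idx=2, offset=4
L1[1] = 0
L2[0][2] = 48
paddr = 48 * 8 + 4 = 388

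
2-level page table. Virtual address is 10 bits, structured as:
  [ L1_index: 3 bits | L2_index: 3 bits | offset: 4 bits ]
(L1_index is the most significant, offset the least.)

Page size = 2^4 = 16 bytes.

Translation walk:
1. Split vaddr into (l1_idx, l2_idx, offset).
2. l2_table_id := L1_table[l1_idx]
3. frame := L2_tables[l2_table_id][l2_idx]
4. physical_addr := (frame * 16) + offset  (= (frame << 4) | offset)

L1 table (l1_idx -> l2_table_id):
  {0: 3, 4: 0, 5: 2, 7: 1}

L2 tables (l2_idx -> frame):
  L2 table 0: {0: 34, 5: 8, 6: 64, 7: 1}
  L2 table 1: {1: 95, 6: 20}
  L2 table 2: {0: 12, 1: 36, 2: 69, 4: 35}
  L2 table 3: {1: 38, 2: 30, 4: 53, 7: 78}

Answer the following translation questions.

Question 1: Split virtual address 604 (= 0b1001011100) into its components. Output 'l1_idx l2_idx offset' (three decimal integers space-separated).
Answer: 4 5 12

Derivation:
vaddr = 604 = 0b1001011100
  top 3 bits -> l1_idx = 4
  next 3 bits -> l2_idx = 5
  bottom 4 bits -> offset = 12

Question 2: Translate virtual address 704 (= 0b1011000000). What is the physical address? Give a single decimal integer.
vaddr = 704 = 0b1011000000
Split: l1_idx=5, l2_idx=4, offset=0
L1[5] = 2
L2[2][4] = 35
paddr = 35 * 16 + 0 = 560

Answer: 560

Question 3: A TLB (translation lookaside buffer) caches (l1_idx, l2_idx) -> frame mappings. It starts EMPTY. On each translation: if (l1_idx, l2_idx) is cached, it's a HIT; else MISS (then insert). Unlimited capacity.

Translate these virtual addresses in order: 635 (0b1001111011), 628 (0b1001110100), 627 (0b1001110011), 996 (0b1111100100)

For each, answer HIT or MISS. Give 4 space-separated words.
Answer: MISS HIT HIT MISS

Derivation:
vaddr=635: (4,7) not in TLB -> MISS, insert
vaddr=628: (4,7) in TLB -> HIT
vaddr=627: (4,7) in TLB -> HIT
vaddr=996: (7,6) not in TLB -> MISS, insert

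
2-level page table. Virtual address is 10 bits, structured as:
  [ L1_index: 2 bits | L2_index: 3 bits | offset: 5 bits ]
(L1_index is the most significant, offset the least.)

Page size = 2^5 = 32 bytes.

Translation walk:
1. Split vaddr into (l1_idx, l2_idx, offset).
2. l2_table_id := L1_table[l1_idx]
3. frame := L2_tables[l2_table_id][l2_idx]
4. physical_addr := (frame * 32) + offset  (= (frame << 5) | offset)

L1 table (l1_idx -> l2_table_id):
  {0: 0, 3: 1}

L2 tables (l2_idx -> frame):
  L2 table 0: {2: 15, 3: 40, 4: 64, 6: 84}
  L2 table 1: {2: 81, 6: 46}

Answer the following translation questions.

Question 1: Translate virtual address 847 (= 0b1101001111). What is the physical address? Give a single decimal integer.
Answer: 2607

Derivation:
vaddr = 847 = 0b1101001111
Split: l1_idx=3, l2_idx=2, offset=15
L1[3] = 1
L2[1][2] = 81
paddr = 81 * 32 + 15 = 2607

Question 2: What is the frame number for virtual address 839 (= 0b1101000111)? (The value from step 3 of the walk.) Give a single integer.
Answer: 81

Derivation:
vaddr = 839: l1_idx=3, l2_idx=2
L1[3] = 1; L2[1][2] = 81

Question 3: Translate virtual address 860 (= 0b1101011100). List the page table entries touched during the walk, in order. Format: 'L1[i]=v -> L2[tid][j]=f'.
Answer: L1[3]=1 -> L2[1][2]=81

Derivation:
vaddr = 860 = 0b1101011100
Split: l1_idx=3, l2_idx=2, offset=28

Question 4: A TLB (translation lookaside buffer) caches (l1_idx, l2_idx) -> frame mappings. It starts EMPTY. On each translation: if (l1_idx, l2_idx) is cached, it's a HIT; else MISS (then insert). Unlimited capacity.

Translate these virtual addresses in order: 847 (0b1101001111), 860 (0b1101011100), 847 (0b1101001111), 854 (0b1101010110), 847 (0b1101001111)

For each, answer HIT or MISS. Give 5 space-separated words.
Answer: MISS HIT HIT HIT HIT

Derivation:
vaddr=847: (3,2) not in TLB -> MISS, insert
vaddr=860: (3,2) in TLB -> HIT
vaddr=847: (3,2) in TLB -> HIT
vaddr=854: (3,2) in TLB -> HIT
vaddr=847: (3,2) in TLB -> HIT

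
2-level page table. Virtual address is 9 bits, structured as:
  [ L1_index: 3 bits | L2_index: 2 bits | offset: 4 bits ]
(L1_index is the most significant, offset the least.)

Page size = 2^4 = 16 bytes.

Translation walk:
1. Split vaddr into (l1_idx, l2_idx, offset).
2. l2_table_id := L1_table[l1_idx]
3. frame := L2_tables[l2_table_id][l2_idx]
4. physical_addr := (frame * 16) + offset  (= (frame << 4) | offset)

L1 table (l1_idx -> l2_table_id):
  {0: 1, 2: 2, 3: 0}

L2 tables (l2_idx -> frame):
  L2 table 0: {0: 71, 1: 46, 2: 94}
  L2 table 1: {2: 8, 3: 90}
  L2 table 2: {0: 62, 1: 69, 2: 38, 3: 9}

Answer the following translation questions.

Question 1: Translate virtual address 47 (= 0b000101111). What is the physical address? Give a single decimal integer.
Answer: 143

Derivation:
vaddr = 47 = 0b000101111
Split: l1_idx=0, l2_idx=2, offset=15
L1[0] = 1
L2[1][2] = 8
paddr = 8 * 16 + 15 = 143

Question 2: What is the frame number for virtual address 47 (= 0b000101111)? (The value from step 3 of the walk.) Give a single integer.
Answer: 8

Derivation:
vaddr = 47: l1_idx=0, l2_idx=2
L1[0] = 1; L2[1][2] = 8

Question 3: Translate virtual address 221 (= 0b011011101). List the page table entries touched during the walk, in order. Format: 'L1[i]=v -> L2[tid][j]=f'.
vaddr = 221 = 0b011011101
Split: l1_idx=3, l2_idx=1, offset=13

Answer: L1[3]=0 -> L2[0][1]=46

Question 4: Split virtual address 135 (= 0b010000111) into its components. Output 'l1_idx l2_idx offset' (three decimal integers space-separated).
Answer: 2 0 7

Derivation:
vaddr = 135 = 0b010000111
  top 3 bits -> l1_idx = 2
  next 2 bits -> l2_idx = 0
  bottom 4 bits -> offset = 7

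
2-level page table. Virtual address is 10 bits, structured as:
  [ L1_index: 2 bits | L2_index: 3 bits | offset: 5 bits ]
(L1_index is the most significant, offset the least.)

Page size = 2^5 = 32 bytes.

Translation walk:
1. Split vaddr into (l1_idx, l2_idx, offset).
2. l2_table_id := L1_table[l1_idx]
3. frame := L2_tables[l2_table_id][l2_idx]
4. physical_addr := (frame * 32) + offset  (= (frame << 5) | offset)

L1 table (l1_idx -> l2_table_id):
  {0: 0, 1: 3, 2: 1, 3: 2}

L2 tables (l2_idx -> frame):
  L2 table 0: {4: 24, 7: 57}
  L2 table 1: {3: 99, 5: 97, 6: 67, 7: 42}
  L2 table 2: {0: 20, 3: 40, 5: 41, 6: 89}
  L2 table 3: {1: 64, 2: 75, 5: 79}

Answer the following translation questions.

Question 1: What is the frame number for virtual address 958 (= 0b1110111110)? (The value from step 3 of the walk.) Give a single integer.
Answer: 41

Derivation:
vaddr = 958: l1_idx=3, l2_idx=5
L1[3] = 2; L2[2][5] = 41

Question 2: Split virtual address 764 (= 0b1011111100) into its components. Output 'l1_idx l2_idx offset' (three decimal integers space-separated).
Answer: 2 7 28

Derivation:
vaddr = 764 = 0b1011111100
  top 2 bits -> l1_idx = 2
  next 3 bits -> l2_idx = 7
  bottom 5 bits -> offset = 28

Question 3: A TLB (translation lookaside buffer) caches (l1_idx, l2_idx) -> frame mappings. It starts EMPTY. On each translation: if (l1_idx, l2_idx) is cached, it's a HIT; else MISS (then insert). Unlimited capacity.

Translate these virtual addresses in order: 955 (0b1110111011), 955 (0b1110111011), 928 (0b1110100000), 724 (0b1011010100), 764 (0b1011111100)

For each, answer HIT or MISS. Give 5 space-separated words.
vaddr=955: (3,5) not in TLB -> MISS, insert
vaddr=955: (3,5) in TLB -> HIT
vaddr=928: (3,5) in TLB -> HIT
vaddr=724: (2,6) not in TLB -> MISS, insert
vaddr=764: (2,7) not in TLB -> MISS, insert

Answer: MISS HIT HIT MISS MISS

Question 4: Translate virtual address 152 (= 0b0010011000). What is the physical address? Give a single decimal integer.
vaddr = 152 = 0b0010011000
Split: l1_idx=0, l2_idx=4, offset=24
L1[0] = 0
L2[0][4] = 24
paddr = 24 * 32 + 24 = 792

Answer: 792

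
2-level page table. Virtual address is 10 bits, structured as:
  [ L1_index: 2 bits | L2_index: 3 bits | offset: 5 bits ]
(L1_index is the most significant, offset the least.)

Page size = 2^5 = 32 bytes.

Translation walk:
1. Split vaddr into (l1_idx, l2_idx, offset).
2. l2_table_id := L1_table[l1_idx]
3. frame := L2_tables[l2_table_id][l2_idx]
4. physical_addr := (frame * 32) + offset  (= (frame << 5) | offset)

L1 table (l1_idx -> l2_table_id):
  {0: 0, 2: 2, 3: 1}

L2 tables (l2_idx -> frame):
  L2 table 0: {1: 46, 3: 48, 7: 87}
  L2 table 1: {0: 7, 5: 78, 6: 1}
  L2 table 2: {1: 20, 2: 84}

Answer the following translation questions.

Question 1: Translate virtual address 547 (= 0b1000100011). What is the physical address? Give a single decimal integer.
vaddr = 547 = 0b1000100011
Split: l1_idx=2, l2_idx=1, offset=3
L1[2] = 2
L2[2][1] = 20
paddr = 20 * 32 + 3 = 643

Answer: 643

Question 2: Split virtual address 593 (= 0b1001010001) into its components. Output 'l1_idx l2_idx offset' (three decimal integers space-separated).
vaddr = 593 = 0b1001010001
  top 2 bits -> l1_idx = 2
  next 3 bits -> l2_idx = 2
  bottom 5 bits -> offset = 17

Answer: 2 2 17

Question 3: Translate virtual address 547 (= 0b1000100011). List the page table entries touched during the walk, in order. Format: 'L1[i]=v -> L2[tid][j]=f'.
vaddr = 547 = 0b1000100011
Split: l1_idx=2, l2_idx=1, offset=3

Answer: L1[2]=2 -> L2[2][1]=20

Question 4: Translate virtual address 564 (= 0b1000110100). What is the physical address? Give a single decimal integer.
Answer: 660

Derivation:
vaddr = 564 = 0b1000110100
Split: l1_idx=2, l2_idx=1, offset=20
L1[2] = 2
L2[2][1] = 20
paddr = 20 * 32 + 20 = 660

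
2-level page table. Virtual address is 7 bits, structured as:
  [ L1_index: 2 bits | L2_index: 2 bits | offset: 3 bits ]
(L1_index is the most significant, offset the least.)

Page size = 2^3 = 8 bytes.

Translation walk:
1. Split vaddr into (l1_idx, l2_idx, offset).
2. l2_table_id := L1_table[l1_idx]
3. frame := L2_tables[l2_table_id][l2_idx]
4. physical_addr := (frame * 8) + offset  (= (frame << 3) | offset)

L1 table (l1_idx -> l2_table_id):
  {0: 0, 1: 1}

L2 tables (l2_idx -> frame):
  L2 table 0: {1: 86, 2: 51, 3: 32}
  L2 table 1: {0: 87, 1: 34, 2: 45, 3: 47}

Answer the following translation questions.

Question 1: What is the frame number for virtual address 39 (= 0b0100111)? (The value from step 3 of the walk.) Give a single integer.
vaddr = 39: l1_idx=1, l2_idx=0
L1[1] = 1; L2[1][0] = 87

Answer: 87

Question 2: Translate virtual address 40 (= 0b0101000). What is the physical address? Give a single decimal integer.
Answer: 272

Derivation:
vaddr = 40 = 0b0101000
Split: l1_idx=1, l2_idx=1, offset=0
L1[1] = 1
L2[1][1] = 34
paddr = 34 * 8 + 0 = 272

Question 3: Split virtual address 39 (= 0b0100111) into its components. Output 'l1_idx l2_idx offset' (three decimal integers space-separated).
vaddr = 39 = 0b0100111
  top 2 bits -> l1_idx = 1
  next 2 bits -> l2_idx = 0
  bottom 3 bits -> offset = 7

Answer: 1 0 7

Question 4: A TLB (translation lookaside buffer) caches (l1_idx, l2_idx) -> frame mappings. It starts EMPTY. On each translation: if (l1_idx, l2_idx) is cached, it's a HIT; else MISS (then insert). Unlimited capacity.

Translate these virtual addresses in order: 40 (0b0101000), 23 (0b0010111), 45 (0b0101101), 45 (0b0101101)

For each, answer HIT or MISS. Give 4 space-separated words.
Answer: MISS MISS HIT HIT

Derivation:
vaddr=40: (1,1) not in TLB -> MISS, insert
vaddr=23: (0,2) not in TLB -> MISS, insert
vaddr=45: (1,1) in TLB -> HIT
vaddr=45: (1,1) in TLB -> HIT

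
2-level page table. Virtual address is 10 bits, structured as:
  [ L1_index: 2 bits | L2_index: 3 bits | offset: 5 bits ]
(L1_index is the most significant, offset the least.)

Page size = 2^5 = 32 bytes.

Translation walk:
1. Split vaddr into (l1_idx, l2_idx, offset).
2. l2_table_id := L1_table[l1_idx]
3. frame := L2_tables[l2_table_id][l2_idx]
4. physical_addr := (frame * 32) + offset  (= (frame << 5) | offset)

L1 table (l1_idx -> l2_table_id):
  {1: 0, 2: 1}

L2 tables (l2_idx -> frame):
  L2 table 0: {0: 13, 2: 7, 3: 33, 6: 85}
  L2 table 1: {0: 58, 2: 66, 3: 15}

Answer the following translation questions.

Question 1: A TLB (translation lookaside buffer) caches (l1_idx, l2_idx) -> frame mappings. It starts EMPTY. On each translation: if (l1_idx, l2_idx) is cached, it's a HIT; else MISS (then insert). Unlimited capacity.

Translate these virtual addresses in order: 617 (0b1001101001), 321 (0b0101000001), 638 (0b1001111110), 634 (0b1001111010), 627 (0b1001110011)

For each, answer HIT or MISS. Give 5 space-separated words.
Answer: MISS MISS HIT HIT HIT

Derivation:
vaddr=617: (2,3) not in TLB -> MISS, insert
vaddr=321: (1,2) not in TLB -> MISS, insert
vaddr=638: (2,3) in TLB -> HIT
vaddr=634: (2,3) in TLB -> HIT
vaddr=627: (2,3) in TLB -> HIT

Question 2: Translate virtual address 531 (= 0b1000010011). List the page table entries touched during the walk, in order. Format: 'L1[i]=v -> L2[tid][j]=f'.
Answer: L1[2]=1 -> L2[1][0]=58

Derivation:
vaddr = 531 = 0b1000010011
Split: l1_idx=2, l2_idx=0, offset=19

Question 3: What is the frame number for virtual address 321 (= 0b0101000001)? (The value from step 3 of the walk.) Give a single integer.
Answer: 7

Derivation:
vaddr = 321: l1_idx=1, l2_idx=2
L1[1] = 0; L2[0][2] = 7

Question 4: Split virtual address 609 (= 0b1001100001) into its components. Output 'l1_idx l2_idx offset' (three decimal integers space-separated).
vaddr = 609 = 0b1001100001
  top 2 bits -> l1_idx = 2
  next 3 bits -> l2_idx = 3
  bottom 5 bits -> offset = 1

Answer: 2 3 1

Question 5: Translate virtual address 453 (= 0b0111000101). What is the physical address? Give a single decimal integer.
vaddr = 453 = 0b0111000101
Split: l1_idx=1, l2_idx=6, offset=5
L1[1] = 0
L2[0][6] = 85
paddr = 85 * 32 + 5 = 2725

Answer: 2725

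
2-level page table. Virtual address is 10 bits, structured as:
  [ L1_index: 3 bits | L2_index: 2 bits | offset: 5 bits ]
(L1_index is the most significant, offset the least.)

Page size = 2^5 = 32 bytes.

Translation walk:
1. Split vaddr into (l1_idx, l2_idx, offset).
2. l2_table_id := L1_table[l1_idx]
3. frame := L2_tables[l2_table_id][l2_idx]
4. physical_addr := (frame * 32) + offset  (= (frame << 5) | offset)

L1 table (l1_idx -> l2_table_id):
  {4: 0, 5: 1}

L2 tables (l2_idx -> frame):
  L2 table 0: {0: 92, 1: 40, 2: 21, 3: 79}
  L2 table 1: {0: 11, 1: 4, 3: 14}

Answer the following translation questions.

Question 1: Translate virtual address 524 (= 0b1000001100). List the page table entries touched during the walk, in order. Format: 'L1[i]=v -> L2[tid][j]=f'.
vaddr = 524 = 0b1000001100
Split: l1_idx=4, l2_idx=0, offset=12

Answer: L1[4]=0 -> L2[0][0]=92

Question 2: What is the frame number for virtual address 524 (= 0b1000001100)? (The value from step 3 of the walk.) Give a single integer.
Answer: 92

Derivation:
vaddr = 524: l1_idx=4, l2_idx=0
L1[4] = 0; L2[0][0] = 92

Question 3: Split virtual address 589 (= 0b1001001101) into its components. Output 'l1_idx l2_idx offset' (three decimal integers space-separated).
vaddr = 589 = 0b1001001101
  top 3 bits -> l1_idx = 4
  next 2 bits -> l2_idx = 2
  bottom 5 bits -> offset = 13

Answer: 4 2 13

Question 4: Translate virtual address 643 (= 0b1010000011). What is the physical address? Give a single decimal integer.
vaddr = 643 = 0b1010000011
Split: l1_idx=5, l2_idx=0, offset=3
L1[5] = 1
L2[1][0] = 11
paddr = 11 * 32 + 3 = 355

Answer: 355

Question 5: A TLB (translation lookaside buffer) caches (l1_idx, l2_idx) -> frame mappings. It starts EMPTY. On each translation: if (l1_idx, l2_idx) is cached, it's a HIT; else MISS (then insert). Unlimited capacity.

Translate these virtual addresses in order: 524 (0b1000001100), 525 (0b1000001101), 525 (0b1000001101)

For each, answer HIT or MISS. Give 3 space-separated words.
vaddr=524: (4,0) not in TLB -> MISS, insert
vaddr=525: (4,0) in TLB -> HIT
vaddr=525: (4,0) in TLB -> HIT

Answer: MISS HIT HIT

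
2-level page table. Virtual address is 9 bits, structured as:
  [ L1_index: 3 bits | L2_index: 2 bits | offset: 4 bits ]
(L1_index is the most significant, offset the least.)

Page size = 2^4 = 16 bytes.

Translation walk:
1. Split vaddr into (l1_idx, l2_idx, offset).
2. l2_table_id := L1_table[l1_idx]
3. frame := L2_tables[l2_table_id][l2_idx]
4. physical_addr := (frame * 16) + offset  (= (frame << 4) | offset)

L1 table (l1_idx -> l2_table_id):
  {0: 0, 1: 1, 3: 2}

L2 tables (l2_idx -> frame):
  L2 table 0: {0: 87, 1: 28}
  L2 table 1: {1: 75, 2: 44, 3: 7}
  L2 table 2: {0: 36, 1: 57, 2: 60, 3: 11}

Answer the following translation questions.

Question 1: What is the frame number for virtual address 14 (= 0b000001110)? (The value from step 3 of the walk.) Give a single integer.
Answer: 87

Derivation:
vaddr = 14: l1_idx=0, l2_idx=0
L1[0] = 0; L2[0][0] = 87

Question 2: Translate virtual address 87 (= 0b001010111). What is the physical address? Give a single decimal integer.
Answer: 1207

Derivation:
vaddr = 87 = 0b001010111
Split: l1_idx=1, l2_idx=1, offset=7
L1[1] = 1
L2[1][1] = 75
paddr = 75 * 16 + 7 = 1207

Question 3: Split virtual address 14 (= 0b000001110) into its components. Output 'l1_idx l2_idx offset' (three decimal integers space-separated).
Answer: 0 0 14

Derivation:
vaddr = 14 = 0b000001110
  top 3 bits -> l1_idx = 0
  next 2 bits -> l2_idx = 0
  bottom 4 bits -> offset = 14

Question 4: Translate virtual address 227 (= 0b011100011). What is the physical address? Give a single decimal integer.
Answer: 963

Derivation:
vaddr = 227 = 0b011100011
Split: l1_idx=3, l2_idx=2, offset=3
L1[3] = 2
L2[2][2] = 60
paddr = 60 * 16 + 3 = 963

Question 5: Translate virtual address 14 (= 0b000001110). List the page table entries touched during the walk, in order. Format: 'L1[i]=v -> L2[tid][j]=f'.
vaddr = 14 = 0b000001110
Split: l1_idx=0, l2_idx=0, offset=14

Answer: L1[0]=0 -> L2[0][0]=87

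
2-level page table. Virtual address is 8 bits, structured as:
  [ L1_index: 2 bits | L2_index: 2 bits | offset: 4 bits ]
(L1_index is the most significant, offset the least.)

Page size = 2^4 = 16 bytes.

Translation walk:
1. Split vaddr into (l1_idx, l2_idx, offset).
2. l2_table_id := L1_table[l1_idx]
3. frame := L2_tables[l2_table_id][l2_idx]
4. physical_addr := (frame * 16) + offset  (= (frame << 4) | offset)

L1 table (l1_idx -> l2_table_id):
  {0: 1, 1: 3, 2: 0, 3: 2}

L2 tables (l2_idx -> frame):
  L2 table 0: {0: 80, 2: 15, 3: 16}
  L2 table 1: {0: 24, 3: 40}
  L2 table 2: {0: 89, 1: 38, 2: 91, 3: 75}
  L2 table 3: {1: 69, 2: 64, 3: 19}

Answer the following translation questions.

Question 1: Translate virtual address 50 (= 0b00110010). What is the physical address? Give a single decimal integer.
vaddr = 50 = 0b00110010
Split: l1_idx=0, l2_idx=3, offset=2
L1[0] = 1
L2[1][3] = 40
paddr = 40 * 16 + 2 = 642

Answer: 642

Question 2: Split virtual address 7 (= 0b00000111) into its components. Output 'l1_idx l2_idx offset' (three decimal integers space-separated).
vaddr = 7 = 0b00000111
  top 2 bits -> l1_idx = 0
  next 2 bits -> l2_idx = 0
  bottom 4 bits -> offset = 7

Answer: 0 0 7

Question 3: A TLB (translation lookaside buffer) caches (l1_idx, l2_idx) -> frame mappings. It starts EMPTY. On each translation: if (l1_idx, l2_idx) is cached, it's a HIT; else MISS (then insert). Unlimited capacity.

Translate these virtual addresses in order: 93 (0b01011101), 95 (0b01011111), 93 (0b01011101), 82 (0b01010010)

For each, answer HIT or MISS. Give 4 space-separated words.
vaddr=93: (1,1) not in TLB -> MISS, insert
vaddr=95: (1,1) in TLB -> HIT
vaddr=93: (1,1) in TLB -> HIT
vaddr=82: (1,1) in TLB -> HIT

Answer: MISS HIT HIT HIT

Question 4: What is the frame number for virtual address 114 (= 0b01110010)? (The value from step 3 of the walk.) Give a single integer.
vaddr = 114: l1_idx=1, l2_idx=3
L1[1] = 3; L2[3][3] = 19

Answer: 19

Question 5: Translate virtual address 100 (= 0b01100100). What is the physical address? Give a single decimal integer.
vaddr = 100 = 0b01100100
Split: l1_idx=1, l2_idx=2, offset=4
L1[1] = 3
L2[3][2] = 64
paddr = 64 * 16 + 4 = 1028

Answer: 1028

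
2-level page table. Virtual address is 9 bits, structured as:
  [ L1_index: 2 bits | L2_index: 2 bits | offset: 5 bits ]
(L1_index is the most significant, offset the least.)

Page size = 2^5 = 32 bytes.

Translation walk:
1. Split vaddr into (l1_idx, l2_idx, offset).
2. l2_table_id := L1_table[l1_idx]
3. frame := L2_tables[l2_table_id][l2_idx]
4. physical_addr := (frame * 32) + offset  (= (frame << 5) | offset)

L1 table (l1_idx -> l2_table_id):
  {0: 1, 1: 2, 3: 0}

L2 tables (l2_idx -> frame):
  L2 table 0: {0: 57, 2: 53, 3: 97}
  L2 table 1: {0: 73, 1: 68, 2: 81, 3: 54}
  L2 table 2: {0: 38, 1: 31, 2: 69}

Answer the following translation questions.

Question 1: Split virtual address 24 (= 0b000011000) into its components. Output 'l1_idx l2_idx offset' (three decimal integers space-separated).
vaddr = 24 = 0b000011000
  top 2 bits -> l1_idx = 0
  next 2 bits -> l2_idx = 0
  bottom 5 bits -> offset = 24

Answer: 0 0 24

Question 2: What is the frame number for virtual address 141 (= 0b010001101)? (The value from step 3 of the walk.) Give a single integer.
vaddr = 141: l1_idx=1, l2_idx=0
L1[1] = 2; L2[2][0] = 38

Answer: 38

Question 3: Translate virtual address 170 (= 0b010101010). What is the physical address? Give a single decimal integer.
vaddr = 170 = 0b010101010
Split: l1_idx=1, l2_idx=1, offset=10
L1[1] = 2
L2[2][1] = 31
paddr = 31 * 32 + 10 = 1002

Answer: 1002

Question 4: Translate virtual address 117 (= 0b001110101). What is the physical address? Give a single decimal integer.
Answer: 1749

Derivation:
vaddr = 117 = 0b001110101
Split: l1_idx=0, l2_idx=3, offset=21
L1[0] = 1
L2[1][3] = 54
paddr = 54 * 32 + 21 = 1749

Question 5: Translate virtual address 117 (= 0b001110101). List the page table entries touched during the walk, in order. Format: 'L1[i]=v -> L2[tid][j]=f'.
Answer: L1[0]=1 -> L2[1][3]=54

Derivation:
vaddr = 117 = 0b001110101
Split: l1_idx=0, l2_idx=3, offset=21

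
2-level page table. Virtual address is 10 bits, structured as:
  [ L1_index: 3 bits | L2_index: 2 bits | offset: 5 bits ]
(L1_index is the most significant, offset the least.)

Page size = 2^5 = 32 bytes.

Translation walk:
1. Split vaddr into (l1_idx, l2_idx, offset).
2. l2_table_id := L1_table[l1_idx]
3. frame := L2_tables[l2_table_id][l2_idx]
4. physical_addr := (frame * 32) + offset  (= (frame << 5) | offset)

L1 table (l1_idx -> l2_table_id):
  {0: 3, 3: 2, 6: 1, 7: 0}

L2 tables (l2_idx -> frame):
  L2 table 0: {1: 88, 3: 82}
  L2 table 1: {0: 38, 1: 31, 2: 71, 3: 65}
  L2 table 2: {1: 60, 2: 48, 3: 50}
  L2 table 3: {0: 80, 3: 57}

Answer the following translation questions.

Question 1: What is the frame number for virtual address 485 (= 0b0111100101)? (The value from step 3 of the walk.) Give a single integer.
vaddr = 485: l1_idx=3, l2_idx=3
L1[3] = 2; L2[2][3] = 50

Answer: 50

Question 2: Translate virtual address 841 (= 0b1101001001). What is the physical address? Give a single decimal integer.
Answer: 2281

Derivation:
vaddr = 841 = 0b1101001001
Split: l1_idx=6, l2_idx=2, offset=9
L1[6] = 1
L2[1][2] = 71
paddr = 71 * 32 + 9 = 2281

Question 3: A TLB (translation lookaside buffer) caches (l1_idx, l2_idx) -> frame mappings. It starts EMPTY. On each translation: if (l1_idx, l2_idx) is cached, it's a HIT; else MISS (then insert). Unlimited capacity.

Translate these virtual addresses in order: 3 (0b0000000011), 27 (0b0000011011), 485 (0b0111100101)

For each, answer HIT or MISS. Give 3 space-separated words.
vaddr=3: (0,0) not in TLB -> MISS, insert
vaddr=27: (0,0) in TLB -> HIT
vaddr=485: (3,3) not in TLB -> MISS, insert

Answer: MISS HIT MISS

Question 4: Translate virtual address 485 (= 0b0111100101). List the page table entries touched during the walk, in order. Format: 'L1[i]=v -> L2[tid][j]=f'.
Answer: L1[3]=2 -> L2[2][3]=50

Derivation:
vaddr = 485 = 0b0111100101
Split: l1_idx=3, l2_idx=3, offset=5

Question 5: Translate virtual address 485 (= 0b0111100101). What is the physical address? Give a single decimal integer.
vaddr = 485 = 0b0111100101
Split: l1_idx=3, l2_idx=3, offset=5
L1[3] = 2
L2[2][3] = 50
paddr = 50 * 32 + 5 = 1605

Answer: 1605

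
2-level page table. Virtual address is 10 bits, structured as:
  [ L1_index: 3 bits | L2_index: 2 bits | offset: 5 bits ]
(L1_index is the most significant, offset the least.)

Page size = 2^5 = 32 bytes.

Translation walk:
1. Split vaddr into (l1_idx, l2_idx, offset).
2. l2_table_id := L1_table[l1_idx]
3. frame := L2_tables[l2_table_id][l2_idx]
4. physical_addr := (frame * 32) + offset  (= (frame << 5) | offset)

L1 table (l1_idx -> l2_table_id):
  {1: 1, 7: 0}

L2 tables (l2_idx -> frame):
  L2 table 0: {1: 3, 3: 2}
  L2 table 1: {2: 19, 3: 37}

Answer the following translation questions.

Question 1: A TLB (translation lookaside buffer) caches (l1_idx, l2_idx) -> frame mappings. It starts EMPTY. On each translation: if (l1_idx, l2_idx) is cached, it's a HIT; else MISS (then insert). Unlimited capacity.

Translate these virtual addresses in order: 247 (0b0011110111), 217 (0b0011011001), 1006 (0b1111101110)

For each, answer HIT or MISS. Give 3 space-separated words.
vaddr=247: (1,3) not in TLB -> MISS, insert
vaddr=217: (1,2) not in TLB -> MISS, insert
vaddr=1006: (7,3) not in TLB -> MISS, insert

Answer: MISS MISS MISS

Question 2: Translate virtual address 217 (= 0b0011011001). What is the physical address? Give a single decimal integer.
Answer: 633

Derivation:
vaddr = 217 = 0b0011011001
Split: l1_idx=1, l2_idx=2, offset=25
L1[1] = 1
L2[1][2] = 19
paddr = 19 * 32 + 25 = 633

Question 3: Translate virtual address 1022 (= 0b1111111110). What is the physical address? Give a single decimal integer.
Answer: 94

Derivation:
vaddr = 1022 = 0b1111111110
Split: l1_idx=7, l2_idx=3, offset=30
L1[7] = 0
L2[0][3] = 2
paddr = 2 * 32 + 30 = 94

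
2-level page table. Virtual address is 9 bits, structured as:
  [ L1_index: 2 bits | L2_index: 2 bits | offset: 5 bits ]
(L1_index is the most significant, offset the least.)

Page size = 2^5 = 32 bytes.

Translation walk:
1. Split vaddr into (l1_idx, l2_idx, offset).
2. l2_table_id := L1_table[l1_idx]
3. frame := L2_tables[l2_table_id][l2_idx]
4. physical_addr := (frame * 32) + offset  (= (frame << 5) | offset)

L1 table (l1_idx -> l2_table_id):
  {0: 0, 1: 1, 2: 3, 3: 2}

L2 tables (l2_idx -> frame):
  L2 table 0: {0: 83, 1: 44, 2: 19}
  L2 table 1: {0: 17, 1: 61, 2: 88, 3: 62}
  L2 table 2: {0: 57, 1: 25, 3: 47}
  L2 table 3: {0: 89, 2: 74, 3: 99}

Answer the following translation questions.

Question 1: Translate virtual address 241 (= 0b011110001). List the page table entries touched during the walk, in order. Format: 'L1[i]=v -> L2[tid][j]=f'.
vaddr = 241 = 0b011110001
Split: l1_idx=1, l2_idx=3, offset=17

Answer: L1[1]=1 -> L2[1][3]=62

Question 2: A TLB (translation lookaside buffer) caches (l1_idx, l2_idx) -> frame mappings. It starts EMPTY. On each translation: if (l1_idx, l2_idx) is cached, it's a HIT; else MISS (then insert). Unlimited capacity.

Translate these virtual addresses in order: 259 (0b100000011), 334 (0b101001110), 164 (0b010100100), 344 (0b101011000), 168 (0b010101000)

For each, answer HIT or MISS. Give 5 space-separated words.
Answer: MISS MISS MISS HIT HIT

Derivation:
vaddr=259: (2,0) not in TLB -> MISS, insert
vaddr=334: (2,2) not in TLB -> MISS, insert
vaddr=164: (1,1) not in TLB -> MISS, insert
vaddr=344: (2,2) in TLB -> HIT
vaddr=168: (1,1) in TLB -> HIT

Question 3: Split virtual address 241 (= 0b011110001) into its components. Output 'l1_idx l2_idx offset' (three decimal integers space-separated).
vaddr = 241 = 0b011110001
  top 2 bits -> l1_idx = 1
  next 2 bits -> l2_idx = 3
  bottom 5 bits -> offset = 17

Answer: 1 3 17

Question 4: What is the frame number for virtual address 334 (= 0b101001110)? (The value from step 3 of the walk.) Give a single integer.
vaddr = 334: l1_idx=2, l2_idx=2
L1[2] = 3; L2[3][2] = 74

Answer: 74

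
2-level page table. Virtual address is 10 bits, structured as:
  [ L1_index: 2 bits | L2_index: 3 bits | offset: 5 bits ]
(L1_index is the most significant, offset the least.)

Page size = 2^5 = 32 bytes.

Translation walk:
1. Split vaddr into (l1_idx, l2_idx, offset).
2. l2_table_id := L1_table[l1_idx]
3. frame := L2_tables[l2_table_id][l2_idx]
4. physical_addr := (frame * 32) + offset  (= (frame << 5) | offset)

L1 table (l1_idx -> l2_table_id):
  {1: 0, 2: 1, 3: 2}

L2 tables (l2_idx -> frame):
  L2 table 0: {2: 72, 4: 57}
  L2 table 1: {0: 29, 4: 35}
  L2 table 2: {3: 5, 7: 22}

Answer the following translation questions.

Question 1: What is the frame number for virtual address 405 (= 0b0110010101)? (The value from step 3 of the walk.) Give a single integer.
Answer: 57

Derivation:
vaddr = 405: l1_idx=1, l2_idx=4
L1[1] = 0; L2[0][4] = 57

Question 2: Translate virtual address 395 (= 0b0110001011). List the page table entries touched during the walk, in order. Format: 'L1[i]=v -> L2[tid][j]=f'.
vaddr = 395 = 0b0110001011
Split: l1_idx=1, l2_idx=4, offset=11

Answer: L1[1]=0 -> L2[0][4]=57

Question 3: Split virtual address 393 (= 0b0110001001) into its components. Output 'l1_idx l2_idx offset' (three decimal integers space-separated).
Answer: 1 4 9

Derivation:
vaddr = 393 = 0b0110001001
  top 2 bits -> l1_idx = 1
  next 3 bits -> l2_idx = 4
  bottom 5 bits -> offset = 9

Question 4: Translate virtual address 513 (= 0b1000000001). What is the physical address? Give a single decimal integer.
Answer: 929

Derivation:
vaddr = 513 = 0b1000000001
Split: l1_idx=2, l2_idx=0, offset=1
L1[2] = 1
L2[1][0] = 29
paddr = 29 * 32 + 1 = 929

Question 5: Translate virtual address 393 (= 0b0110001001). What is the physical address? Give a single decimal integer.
vaddr = 393 = 0b0110001001
Split: l1_idx=1, l2_idx=4, offset=9
L1[1] = 0
L2[0][4] = 57
paddr = 57 * 32 + 9 = 1833

Answer: 1833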